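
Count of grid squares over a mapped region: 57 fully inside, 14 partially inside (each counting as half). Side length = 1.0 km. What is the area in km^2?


effective squares = 57 + 14 * 0.5 = 64.0
area = 64.0 * 1.0 = 64.0 km^2

64.0 km^2


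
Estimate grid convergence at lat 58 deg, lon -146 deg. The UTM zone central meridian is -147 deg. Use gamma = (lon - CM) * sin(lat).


gamma = (-146 - -147) * sin(58) = 1 * 0.848048 = 0.848 degrees

0.848 degrees


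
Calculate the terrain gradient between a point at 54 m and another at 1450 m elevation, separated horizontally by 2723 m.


gradient = (1450 - 54) / 2723 = 1396 / 2723 = 0.5127

0.5127


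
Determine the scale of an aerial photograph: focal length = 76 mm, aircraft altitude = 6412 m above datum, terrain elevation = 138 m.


scale = f / (H - h) = 76 mm / 6274 m = 76 / 6274000 = 1:82553

1:82553


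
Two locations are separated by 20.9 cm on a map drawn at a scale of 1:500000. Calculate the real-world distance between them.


ground = 20.9 cm * 500000 / 100 = 104500.0 m = 104.5 km

104.5 km


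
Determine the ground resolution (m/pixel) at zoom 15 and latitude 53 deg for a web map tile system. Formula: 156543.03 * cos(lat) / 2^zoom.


res = 156543.03 * cos(53) / 2^15 = 156543.03 * 0.60181502 / 32768 = 2.88 m/pixel

2.88 m/pixel


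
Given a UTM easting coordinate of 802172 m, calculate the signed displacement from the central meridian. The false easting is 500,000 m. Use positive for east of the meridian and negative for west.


displacement = 802172 - 500000 = 302172 m

302172 m


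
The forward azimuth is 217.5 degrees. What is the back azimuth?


back azimuth = (217.5 + 180) mod 360 = 37.5 degrees

37.5 degrees


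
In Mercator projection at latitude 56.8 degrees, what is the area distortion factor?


area_distortion = 1/cos^2(56.8) = 3.335

3.335


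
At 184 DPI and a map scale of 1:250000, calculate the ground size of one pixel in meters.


pixel_cm = 2.54 / 184 ≈ 0.013804 cm
ground = pixel_cm * 250000 / 100 = 2.54 * 250000 / (184 * 100) = 635000 / 18400 ≈ 34.51 m

34.51 m


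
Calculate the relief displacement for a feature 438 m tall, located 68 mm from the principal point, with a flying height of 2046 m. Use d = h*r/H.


d = h * r / H = 438 * 68 / 2046 = 14.56 mm

14.56 mm


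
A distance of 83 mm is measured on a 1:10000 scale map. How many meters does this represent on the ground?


ground = 83 mm * 10000 / 1000 = 830.0 m

830.0 m


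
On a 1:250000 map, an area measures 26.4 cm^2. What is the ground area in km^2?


ground_area = 26.4 * (250000/100)^2 = 165000000.0 m^2 = 165.0 km^2

165.0 km^2


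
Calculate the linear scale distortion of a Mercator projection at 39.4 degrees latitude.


SF = 1 / cos(39.4) = 1 / 0.772734 = 1.294

1.294


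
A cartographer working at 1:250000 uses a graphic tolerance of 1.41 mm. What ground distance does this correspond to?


ground = 1.41 mm * 250000 / 1000 = 352.5 m

352.5 m


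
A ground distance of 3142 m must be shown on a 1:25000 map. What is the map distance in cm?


map_cm = 3142 * 100 / 25000 = 12.568 cm ≈ 12.57 cm

12.57 cm


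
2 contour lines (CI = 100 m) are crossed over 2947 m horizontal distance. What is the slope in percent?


elevation change = 2 * 100 = 200 m
slope = 200 / 2947 * 100 = 6.8%

6.8%


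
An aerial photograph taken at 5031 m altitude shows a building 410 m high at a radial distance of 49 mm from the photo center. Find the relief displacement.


d = h * r / H = 410 * 49 / 5031 = 3.99 mm

3.99 mm


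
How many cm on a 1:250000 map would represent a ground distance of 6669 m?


map_cm = 6669 * 100 / 250000 = 2.6676 cm ≈ 2.67 cm

2.67 cm


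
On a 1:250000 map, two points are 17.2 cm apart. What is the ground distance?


ground = 17.2 cm * 250000 / 100 = 43000.0 m = 43.0 km

43.0 km


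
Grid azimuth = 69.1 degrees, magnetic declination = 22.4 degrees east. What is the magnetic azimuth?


magnetic azimuth = grid azimuth - declination (east +ve)
mag_az = 69.1 - 22.4 = 46.7 degrees

46.7 degrees


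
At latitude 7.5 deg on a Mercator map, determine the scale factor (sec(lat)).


SF = 1 / cos(7.5) = 1 / 0.991445 = 1.009

1.009


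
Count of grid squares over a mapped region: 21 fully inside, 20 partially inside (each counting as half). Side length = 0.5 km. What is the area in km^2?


effective squares = 21 + 20 * 0.5 = 31.0
area = 31.0 * 0.25 = 7.75 km^2

7.75 km^2


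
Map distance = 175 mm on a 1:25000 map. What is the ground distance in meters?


ground = 175 mm * 25000 / 1000 = 4375.0 m

4375.0 m


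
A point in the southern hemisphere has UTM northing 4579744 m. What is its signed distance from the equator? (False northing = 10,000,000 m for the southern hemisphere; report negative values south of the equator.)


For southern: actual = 4579744 - 10000000 = -5420256 m

-5420256 m


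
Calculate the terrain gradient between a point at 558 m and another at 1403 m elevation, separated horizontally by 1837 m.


gradient = (1403 - 558) / 1837 = 845 / 1837 = 0.46

0.46


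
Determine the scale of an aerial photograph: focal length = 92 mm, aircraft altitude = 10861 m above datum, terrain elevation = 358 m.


scale = f / (H - h) = 92 mm / 10503 m = 92 / 10503000 = 1:114163

1:114163


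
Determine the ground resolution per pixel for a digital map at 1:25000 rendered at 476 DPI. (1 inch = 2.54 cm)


pixel_cm = 2.54 / 476 ≈ 0.005336 cm
ground = pixel_cm * 25000 / 100 = 2.54 * 25000 / (476 * 100) = 63500 / 47600 ≈ 1.33 m

1.33 m


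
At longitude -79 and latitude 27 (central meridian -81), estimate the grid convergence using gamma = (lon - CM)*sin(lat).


gamma = (-79 - -81) * sin(27) = 2 * 0.45399 = 0.908 degrees

0.908 degrees


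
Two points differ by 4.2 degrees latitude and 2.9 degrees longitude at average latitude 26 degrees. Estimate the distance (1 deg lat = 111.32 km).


dlat_km = 4.2 * 111.32 = 467.544
dlon_km = 2.9 * 111.32 * cos(26) ≈ 290.156
dist = sqrt(467.544^2 + 290.156^2) ≈ 550.3 km

550.3 km


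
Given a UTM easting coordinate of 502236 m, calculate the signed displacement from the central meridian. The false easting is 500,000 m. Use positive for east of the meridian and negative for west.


displacement = 502236 - 500000 = 2236 m

2236 m


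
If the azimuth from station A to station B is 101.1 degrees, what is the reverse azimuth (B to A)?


back azimuth = (101.1 + 180) mod 360 = 281.1 degrees

281.1 degrees


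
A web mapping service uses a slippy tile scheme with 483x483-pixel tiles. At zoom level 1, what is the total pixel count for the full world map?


tiles per axis = 2^1 = 2
total tiles = 2^2 = 4
pixels per axis = 2 * 483 = 966
total pixels = 966^2 = 933156

933156 pixels


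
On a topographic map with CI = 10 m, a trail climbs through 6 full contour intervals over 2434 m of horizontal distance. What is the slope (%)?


elevation change = 6 * 10 = 60 m
slope = 60 / 2434 * 100 = 2.5%

2.5%


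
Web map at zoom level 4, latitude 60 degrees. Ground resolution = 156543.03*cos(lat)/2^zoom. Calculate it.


res = 156543.03 * cos(60) / 2^4 = 156543.03 * 0.5 / 16 = 4891.97 m/pixel

4891.97 m/pixel


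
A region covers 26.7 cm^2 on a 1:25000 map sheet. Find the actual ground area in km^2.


ground_area = 26.7 * (25000/100)^2 = 1668750.0 m^2 = 1.66875 km^2 ≈ 1.669 km^2

1.669 km^2


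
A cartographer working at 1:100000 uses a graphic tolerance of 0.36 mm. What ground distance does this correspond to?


ground = 0.36 mm * 100000 / 1000 = 36.0 m

36.0 m


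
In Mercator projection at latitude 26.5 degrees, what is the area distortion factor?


area_distortion = 1/cos^2(26.5) = 1.249

1.249


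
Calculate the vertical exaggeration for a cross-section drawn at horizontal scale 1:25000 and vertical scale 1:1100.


VE = horizontal_scale / vertical_scale = 25000 / 1100 ≈ 22.7

22.7x


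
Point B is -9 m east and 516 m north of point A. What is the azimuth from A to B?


az = atan2(-9, 516) = -1.0 deg
adjusted to 0-360: 359.0 degrees

359.0 degrees


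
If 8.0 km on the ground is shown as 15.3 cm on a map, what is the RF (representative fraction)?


ground = 8.0 km = 800000 cm; RF denominator = ground / map = 800000 / 15.3 ≈ 52288; RF = 1:52288

1:52288


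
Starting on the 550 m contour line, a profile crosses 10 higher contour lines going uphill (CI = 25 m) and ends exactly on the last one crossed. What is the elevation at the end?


elevation = 550 + 10 * 25 = 800 m

800 m


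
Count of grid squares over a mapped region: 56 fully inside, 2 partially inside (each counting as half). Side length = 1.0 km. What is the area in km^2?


effective squares = 56 + 2 * 0.5 = 57.0
area = 57.0 * 1.0 = 57.0 km^2

57.0 km^2


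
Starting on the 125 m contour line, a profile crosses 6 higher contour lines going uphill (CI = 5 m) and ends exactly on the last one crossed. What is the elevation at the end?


elevation = 125 + 6 * 5 = 155 m

155 m


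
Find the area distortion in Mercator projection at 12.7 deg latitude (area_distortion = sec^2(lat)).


area_distortion = 1/cos^2(12.7) = 1.051

1.051


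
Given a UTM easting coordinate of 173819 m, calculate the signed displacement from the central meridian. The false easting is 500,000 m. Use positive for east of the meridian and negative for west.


displacement = 173819 - 500000 = -326181 m

-326181 m


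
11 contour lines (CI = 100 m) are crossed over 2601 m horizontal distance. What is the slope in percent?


elevation change = 11 * 100 = 1100 m
slope = 1100 / 2601 * 100 = 42.3%

42.3%


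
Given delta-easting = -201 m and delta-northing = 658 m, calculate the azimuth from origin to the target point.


az = atan2(-201, 658) = -17.0 deg
adjusted to 0-360: 343.0 degrees

343.0 degrees


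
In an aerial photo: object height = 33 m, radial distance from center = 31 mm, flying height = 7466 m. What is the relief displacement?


d = h * r / H = 33 * 31 / 7466 = 0.14 mm

0.14 mm


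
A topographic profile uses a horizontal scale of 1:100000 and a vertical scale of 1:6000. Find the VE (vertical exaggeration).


VE = horizontal_scale / vertical_scale = 100000 / 6000 ≈ 16.7

16.7x


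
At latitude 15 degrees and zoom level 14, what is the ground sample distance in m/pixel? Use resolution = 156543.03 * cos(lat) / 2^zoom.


res = 156543.03 * cos(15) / 2^14 = 156543.03 * 0.96592583 / 16384 = 9.23 m/pixel

9.23 m/pixel


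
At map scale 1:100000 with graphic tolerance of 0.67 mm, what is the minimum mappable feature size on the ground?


ground = 0.67 mm * 100000 / 1000 = 67.0 m

67.0 m


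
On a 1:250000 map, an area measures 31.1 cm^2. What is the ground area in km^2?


ground_area = 31.1 * (250000/100)^2 = 194375000.0 m^2 = 194.375 km^2

194.375 km^2


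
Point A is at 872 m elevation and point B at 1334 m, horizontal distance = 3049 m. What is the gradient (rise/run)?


gradient = (1334 - 872) / 3049 = 462 / 3049 = 0.1515

0.1515


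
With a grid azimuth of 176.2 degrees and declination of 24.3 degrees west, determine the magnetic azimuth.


magnetic azimuth = grid azimuth - declination (east +ve)
mag_az = 176.2 - -24.3 = 200.5 degrees

200.5 degrees


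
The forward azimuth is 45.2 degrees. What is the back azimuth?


back azimuth = (45.2 + 180) mod 360 = 225.2 degrees

225.2 degrees


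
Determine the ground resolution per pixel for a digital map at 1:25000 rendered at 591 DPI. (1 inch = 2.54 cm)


pixel_cm = 2.54 / 591 ≈ 0.004298 cm
ground = pixel_cm * 25000 / 100 = 2.54 * 25000 / (591 * 100) = 63500 / 59100 ≈ 1.07 m

1.07 m


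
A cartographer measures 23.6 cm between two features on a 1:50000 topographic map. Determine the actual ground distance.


ground = 23.6 cm * 50000 / 100 = 11800.0 m = 11.8 km

11.8 km


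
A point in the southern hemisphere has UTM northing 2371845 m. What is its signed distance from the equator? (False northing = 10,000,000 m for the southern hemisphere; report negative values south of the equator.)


For southern: actual = 2371845 - 10000000 = -7628155 m

-7628155 m


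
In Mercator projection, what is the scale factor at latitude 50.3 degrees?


SF = 1 / cos(50.3) = 1 / 0.638768 = 1.566

1.566


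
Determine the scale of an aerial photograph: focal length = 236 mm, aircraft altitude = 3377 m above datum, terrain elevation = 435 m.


scale = f / (H - h) = 236 mm / 2942 m = 236 / 2942000 = 1:12466

1:12466


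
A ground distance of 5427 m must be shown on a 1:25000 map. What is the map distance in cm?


map_cm = 5427 * 100 / 25000 = 21.708 cm ≈ 21.71 cm

21.71 cm


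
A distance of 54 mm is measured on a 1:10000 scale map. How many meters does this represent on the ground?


ground = 54 mm * 10000 / 1000 = 540.0 m

540.0 m


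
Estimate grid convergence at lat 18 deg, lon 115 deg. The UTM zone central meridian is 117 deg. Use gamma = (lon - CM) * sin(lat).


gamma = (115 - 117) * sin(18) = -2 * 0.309017 = -0.618 degrees

-0.618 degrees


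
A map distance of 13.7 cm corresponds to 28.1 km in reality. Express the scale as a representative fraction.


ground = 28.1 km = 2810000 cm; RF denominator = ground / map = 2810000 / 13.7 ≈ 205109; RF = 1:205109

1:205109


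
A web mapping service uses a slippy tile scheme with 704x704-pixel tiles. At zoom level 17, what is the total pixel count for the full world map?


tiles per axis = 2^17 = 131072
total tiles = 131072^2 = 17179869184
pixels per axis = 131072 * 704 = 92274688
total pixels = 92274688^2 = 8514618045497344

8514618045497344 pixels


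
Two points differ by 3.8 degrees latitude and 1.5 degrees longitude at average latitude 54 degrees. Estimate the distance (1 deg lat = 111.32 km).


dlat_km = 3.8 * 111.32 = 423.016
dlon_km = 1.5 * 111.32 * cos(54) ≈ 98.148
dist = sqrt(423.016^2 + 98.148^2) ≈ 434.3 km

434.3 km


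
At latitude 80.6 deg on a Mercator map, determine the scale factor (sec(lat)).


SF = 1 / cos(80.6) = 1 / 0.163326 = 6.123

6.123


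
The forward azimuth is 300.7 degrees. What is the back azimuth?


back azimuth = (300.7 + 180) mod 360 = 120.7 degrees

120.7 degrees


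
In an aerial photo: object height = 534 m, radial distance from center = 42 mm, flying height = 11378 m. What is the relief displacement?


d = h * r / H = 534 * 42 / 11378 = 1.97 mm

1.97 mm


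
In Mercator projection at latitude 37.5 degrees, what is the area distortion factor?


area_distortion = 1/cos^2(37.5) = 1.589

1.589


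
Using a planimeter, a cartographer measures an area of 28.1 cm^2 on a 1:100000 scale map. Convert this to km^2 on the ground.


ground_area = 28.1 * (100000/100)^2 = 28100000.0 m^2 = 28.1 km^2

28.1 km^2


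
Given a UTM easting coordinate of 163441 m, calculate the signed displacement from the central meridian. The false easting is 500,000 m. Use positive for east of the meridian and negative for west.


displacement = 163441 - 500000 = -336559 m

-336559 m


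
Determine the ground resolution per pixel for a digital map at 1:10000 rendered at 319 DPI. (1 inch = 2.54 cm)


pixel_cm = 2.54 / 319 ≈ 0.007962 cm
ground = pixel_cm * 10000 / 100 = 2.54 * 10000 / (319 * 100) = 25400 / 31900 ≈ 0.8 m

0.8 m


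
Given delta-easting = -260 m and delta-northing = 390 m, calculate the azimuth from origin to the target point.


az = atan2(-260, 390) = -33.7 deg
adjusted to 0-360: 326.3 degrees

326.3 degrees


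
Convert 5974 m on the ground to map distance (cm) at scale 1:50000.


map_cm = 5974 * 100 / 50000 = 11.948 cm ≈ 11.95 cm

11.95 cm


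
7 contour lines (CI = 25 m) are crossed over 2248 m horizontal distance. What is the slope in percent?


elevation change = 7 * 25 = 175 m
slope = 175 / 2248 * 100 = 7.8%

7.8%


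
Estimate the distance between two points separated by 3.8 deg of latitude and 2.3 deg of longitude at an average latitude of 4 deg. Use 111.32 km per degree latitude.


dlat_km = 3.8 * 111.32 = 423.016
dlon_km = 2.3 * 111.32 * cos(4) ≈ 255.412
dist = sqrt(423.016^2 + 255.412^2) ≈ 494.1 km

494.1 km


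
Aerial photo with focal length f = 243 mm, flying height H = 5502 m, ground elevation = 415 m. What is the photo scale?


scale = f / (H - h) = 243 mm / 5087 m = 243 / 5087000 = 1:20934

1:20934


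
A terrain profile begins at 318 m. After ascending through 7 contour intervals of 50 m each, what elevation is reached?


elevation = 318 + 7 * 50 = 668 m

668 m


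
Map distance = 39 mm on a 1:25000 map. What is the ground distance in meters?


ground = 39 mm * 25000 / 1000 = 975.0 m

975.0 m


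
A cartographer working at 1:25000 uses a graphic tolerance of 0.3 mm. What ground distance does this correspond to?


ground = 0.3 mm * 25000 / 1000 = 7.5 m

7.5 m


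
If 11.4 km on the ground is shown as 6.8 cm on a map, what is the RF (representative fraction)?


ground = 11.4 km = 1140000 cm; RF denominator = ground / map = 1140000 / 6.8 ≈ 167647; RF = 1:167647

1:167647


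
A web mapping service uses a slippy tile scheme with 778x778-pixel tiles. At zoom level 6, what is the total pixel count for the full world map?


tiles per axis = 2^6 = 64
total tiles = 64^2 = 4096
pixels per axis = 64 * 778 = 49792
total pixels = 49792^2 = 2479243264

2479243264 pixels


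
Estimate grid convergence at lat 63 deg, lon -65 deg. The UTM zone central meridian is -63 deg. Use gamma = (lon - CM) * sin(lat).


gamma = (-65 - -63) * sin(63) = -2 * 0.891007 = -1.782 degrees

-1.782 degrees


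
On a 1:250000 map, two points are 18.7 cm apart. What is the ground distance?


ground = 18.7 cm * 250000 / 100 = 46750.0 m = 46.75 km

46.75 km


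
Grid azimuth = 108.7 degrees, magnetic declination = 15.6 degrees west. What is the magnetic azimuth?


magnetic azimuth = grid azimuth - declination (east +ve)
mag_az = 108.7 - -15.6 = 124.3 degrees

124.3 degrees


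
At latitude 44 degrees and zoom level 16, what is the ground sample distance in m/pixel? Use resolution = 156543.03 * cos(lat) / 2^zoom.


res = 156543.03 * cos(44) / 2^16 = 156543.03 * 0.7193398 / 65536 = 1.72 m/pixel

1.72 m/pixel


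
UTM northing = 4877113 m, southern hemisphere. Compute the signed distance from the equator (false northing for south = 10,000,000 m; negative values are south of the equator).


For southern: actual = 4877113 - 10000000 = -5122887 m

-5122887 m


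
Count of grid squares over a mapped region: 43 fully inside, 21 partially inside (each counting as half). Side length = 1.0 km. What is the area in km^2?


effective squares = 43 + 21 * 0.5 = 53.5
area = 53.5 * 1.0 = 53.5 km^2

53.5 km^2


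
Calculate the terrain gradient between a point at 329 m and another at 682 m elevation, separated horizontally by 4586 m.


gradient = (682 - 329) / 4586 = 353 / 4586 = 0.077

0.077


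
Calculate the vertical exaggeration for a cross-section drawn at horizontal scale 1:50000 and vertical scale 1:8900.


VE = horizontal_scale / vertical_scale = 50000 / 8900 ≈ 5.6

5.6x


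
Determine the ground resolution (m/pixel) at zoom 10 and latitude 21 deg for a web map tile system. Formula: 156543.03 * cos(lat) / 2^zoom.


res = 156543.03 * cos(21) / 2^10 = 156543.03 * 0.93358043 / 1024 = 142.72 m/pixel

142.72 m/pixel


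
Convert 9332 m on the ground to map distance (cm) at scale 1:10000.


map_cm = 9332 * 100 / 10000 = 93.32 cm

93.32 cm


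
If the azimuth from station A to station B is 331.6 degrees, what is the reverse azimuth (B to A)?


back azimuth = (331.6 + 180) mod 360 = 151.6 degrees

151.6 degrees


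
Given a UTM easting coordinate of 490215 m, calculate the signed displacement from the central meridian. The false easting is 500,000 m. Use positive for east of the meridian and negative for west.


displacement = 490215 - 500000 = -9785 m

-9785 m


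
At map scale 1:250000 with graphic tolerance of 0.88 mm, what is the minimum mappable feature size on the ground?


ground = 0.88 mm * 250000 / 1000 = 220.0 m

220.0 m


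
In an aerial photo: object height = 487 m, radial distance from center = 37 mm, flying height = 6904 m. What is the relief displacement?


d = h * r / H = 487 * 37 / 6904 = 2.61 mm

2.61 mm


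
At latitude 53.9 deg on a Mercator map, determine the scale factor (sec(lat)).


SF = 1 / cos(53.9) = 1 / 0.589196 = 1.697

1.697


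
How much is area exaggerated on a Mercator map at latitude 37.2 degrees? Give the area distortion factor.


area_distortion = 1/cos^2(37.2) = 1.576

1.576


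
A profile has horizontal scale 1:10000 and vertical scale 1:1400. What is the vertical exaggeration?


VE = horizontal_scale / vertical_scale = 10000 / 1400 ≈ 7.1

7.1x


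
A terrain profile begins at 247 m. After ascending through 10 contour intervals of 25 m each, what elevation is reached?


elevation = 247 + 10 * 25 = 497 m

497 m


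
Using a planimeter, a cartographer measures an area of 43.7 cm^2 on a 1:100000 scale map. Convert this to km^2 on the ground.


ground_area = 43.7 * (100000/100)^2 = 43700000.0 m^2 = 43.7 km^2

43.7 km^2


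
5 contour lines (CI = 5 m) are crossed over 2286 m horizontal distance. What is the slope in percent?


elevation change = 5 * 5 = 25 m
slope = 25 / 2286 * 100 = 1.1%

1.1%


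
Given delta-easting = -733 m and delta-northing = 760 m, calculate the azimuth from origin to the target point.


az = atan2(-733, 760) = -44.0 deg
adjusted to 0-360: 316.0 degrees

316.0 degrees


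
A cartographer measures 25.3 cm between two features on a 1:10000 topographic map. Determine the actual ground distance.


ground = 25.3 cm * 10000 / 100 = 2530.0 m = 2.53 km

2.53 km


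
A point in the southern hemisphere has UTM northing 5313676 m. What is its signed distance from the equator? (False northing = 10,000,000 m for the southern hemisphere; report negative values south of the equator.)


For southern: actual = 5313676 - 10000000 = -4686324 m

-4686324 m


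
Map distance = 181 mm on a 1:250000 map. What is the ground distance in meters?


ground = 181 mm * 250000 / 1000 = 45250.0 m

45250.0 m


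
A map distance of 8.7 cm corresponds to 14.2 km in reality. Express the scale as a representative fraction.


ground = 14.2 km = 1420000 cm; RF denominator = ground / map = 1420000 / 8.7 ≈ 163218; RF = 1:163218

1:163218


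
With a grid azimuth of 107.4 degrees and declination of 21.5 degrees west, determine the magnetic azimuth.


magnetic azimuth = grid azimuth - declination (east +ve)
mag_az = 107.4 - -21.5 = 128.9 degrees

128.9 degrees


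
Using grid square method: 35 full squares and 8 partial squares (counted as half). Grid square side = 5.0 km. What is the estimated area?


effective squares = 35 + 8 * 0.5 = 39.0
area = 39.0 * 25.0 = 975.0 km^2

975.0 km^2


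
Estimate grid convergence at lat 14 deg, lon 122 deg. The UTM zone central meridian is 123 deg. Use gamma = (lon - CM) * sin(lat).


gamma = (122 - 123) * sin(14) = -1 * 0.241922 = -0.242 degrees

-0.242 degrees


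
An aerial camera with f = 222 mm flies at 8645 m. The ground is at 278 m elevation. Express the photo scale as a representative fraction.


scale = f / (H - h) = 222 mm / 8367 m = 222 / 8367000 = 1:37689

1:37689


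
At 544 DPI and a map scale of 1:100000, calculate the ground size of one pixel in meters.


pixel_cm = 2.54 / 544 ≈ 0.004669 cm
ground = pixel_cm * 100000 / 100 = 2.54 * 100000 / (544 * 100) = 254000 / 54400 ≈ 4.67 m

4.67 m


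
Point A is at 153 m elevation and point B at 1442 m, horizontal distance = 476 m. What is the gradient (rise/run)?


gradient = (1442 - 153) / 476 = 1289 / 476 = 2.708

2.708


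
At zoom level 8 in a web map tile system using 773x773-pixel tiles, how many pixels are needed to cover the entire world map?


tiles per axis = 2^8 = 256
total tiles = 256^2 = 65536
pixels per axis = 256 * 773 = 197888
total pixels = 197888^2 = 39159660544

39159660544 pixels


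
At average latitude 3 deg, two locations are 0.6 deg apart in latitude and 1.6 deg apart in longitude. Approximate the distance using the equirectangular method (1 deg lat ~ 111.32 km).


dlat_km = 0.6 * 111.32 = 66.792
dlon_km = 1.6 * 111.32 * cos(3) ≈ 177.868
dist = sqrt(66.792^2 + 177.868^2) ≈ 190.0 km

190.0 km


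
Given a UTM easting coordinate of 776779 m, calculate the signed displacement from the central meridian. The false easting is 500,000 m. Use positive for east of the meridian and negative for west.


displacement = 776779 - 500000 = 276779 m

276779 m


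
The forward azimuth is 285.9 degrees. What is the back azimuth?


back azimuth = (285.9 + 180) mod 360 = 105.9 degrees

105.9 degrees


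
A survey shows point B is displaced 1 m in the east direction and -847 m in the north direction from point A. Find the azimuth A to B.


az = atan2(1, -847) = 179.9 deg
adjusted to 0-360: 179.9 degrees

179.9 degrees


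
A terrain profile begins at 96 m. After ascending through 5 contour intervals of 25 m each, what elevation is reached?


elevation = 96 + 5 * 25 = 221 m

221 m


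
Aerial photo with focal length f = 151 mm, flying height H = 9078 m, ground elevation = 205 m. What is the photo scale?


scale = f / (H - h) = 151 mm / 8873 m = 151 / 8873000 = 1:58762

1:58762


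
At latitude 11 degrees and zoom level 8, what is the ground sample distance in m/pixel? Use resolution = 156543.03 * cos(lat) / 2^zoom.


res = 156543.03 * cos(11) / 2^8 = 156543.03 * 0.98162718 / 256 = 600.26 m/pixel

600.26 m/pixel


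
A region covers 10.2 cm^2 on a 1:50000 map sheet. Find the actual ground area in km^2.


ground_area = 10.2 * (50000/100)^2 = 2550000.0 m^2 = 2.55 km^2

2.55 km^2


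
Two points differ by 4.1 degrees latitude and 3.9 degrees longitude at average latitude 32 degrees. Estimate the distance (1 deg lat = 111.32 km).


dlat_km = 4.1 * 111.32 = 456.412
dlon_km = 3.9 * 111.32 * cos(32) ≈ 368.178
dist = sqrt(456.412^2 + 368.178^2) ≈ 586.4 km

586.4 km


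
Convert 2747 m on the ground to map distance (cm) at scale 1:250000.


map_cm = 2747 * 100 / 250000 = 1.0988 cm ≈ 1.1 cm

1.1 cm


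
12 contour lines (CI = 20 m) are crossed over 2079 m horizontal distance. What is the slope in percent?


elevation change = 12 * 20 = 240 m
slope = 240 / 2079 * 100 = 11.5%

11.5%


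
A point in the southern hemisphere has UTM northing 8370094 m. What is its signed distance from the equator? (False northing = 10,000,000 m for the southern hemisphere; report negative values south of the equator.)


For southern: actual = 8370094 - 10000000 = -1629906 m

-1629906 m


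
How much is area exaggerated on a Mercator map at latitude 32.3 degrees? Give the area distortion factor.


area_distortion = 1/cos^2(32.3) = 1.4

1.4


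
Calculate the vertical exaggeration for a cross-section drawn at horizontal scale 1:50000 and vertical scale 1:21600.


VE = horizontal_scale / vertical_scale = 50000 / 21600 ≈ 2.3

2.3x


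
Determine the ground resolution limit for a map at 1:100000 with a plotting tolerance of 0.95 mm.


ground = 0.95 mm * 100000 / 1000 = 95.0 m

95.0 m


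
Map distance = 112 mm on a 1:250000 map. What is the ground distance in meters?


ground = 112 mm * 250000 / 1000 = 28000.0 m

28000.0 m


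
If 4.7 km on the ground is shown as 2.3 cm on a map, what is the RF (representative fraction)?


ground = 4.7 km = 470000 cm; RF denominator = ground / map = 470000 / 2.3 ≈ 204348; RF = 1:204348

1:204348


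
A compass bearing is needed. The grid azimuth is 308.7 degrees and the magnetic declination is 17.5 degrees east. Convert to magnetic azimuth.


magnetic azimuth = grid azimuth - declination (east +ve)
mag_az = 308.7 - 17.5 = 291.2 degrees

291.2 degrees


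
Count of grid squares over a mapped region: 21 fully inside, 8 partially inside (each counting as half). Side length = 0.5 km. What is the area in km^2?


effective squares = 21 + 8 * 0.5 = 25.0
area = 25.0 * 0.25 = 6.25 km^2

6.25 km^2


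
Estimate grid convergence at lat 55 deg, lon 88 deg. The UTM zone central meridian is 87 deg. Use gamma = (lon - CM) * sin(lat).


gamma = (88 - 87) * sin(55) = 1 * 0.819152 = 0.819 degrees

0.819 degrees


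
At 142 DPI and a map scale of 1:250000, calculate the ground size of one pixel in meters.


pixel_cm = 2.54 / 142 ≈ 0.017887 cm
ground = pixel_cm * 250000 / 100 = 2.54 * 250000 / (142 * 100) = 635000 / 14200 ≈ 44.72 m

44.72 m


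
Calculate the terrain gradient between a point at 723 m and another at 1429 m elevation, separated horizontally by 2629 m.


gradient = (1429 - 723) / 2629 = 706 / 2629 = 0.2685

0.2685


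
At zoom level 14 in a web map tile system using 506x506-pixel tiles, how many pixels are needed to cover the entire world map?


tiles per axis = 2^14 = 16384
total tiles = 16384^2 = 268435456
pixels per axis = 16384 * 506 = 8290304
total pixels = 8290304^2 = 68729140412416

68729140412416 pixels


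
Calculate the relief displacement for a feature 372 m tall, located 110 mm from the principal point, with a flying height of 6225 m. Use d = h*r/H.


d = h * r / H = 372 * 110 / 6225 = 6.57 mm

6.57 mm


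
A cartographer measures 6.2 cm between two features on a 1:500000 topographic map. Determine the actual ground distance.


ground = 6.2 cm * 500000 / 100 = 31000.0 m = 31.0 km

31.0 km


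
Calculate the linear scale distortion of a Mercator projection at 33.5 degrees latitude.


SF = 1 / cos(33.5) = 1 / 0.833886 = 1.199

1.199


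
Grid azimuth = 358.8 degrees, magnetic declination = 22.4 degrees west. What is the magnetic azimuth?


magnetic azimuth = grid azimuth - declination (east +ve)
mag_az = 358.8 - -22.4 = 21.2 degrees

21.2 degrees


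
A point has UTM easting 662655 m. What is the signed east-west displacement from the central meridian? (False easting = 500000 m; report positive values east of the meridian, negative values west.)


displacement = 662655 - 500000 = 162655 m

162655 m


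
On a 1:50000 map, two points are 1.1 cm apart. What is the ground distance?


ground = 1.1 cm * 50000 / 100 = 550.0 m

550.0 m


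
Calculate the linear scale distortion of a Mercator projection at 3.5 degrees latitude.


SF = 1 / cos(3.5) = 1 / 0.998135 = 1.002

1.002


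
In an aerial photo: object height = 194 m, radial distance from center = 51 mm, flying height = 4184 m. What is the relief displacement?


d = h * r / H = 194 * 51 / 4184 = 2.36 mm

2.36 mm


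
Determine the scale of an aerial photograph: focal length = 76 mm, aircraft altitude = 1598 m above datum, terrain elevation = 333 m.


scale = f / (H - h) = 76 mm / 1265 m = 76 / 1265000 = 1:16645

1:16645


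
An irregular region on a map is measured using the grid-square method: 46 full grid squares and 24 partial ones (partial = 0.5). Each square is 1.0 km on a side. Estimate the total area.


effective squares = 46 + 24 * 0.5 = 58.0
area = 58.0 * 1.0 = 58.0 km^2

58.0 km^2


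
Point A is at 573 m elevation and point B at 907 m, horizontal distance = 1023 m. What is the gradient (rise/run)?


gradient = (907 - 573) / 1023 = 334 / 1023 = 0.3265

0.3265


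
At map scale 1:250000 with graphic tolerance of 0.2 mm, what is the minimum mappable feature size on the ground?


ground = 0.2 mm * 250000 / 1000 = 50.0 m

50.0 m


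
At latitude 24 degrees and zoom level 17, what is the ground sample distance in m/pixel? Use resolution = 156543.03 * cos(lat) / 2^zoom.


res = 156543.03 * cos(24) / 2^17 = 156543.03 * 0.91354546 / 131072 = 1.09 m/pixel

1.09 m/pixel


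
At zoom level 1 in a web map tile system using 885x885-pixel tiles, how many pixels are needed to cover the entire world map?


tiles per axis = 2^1 = 2
total tiles = 2^2 = 4
pixels per axis = 2 * 885 = 1770
total pixels = 1770^2 = 3132900

3132900 pixels


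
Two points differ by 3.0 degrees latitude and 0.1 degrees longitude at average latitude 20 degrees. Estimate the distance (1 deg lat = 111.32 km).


dlat_km = 3.0 * 111.32 = 333.96
dlon_km = 0.1 * 111.32 * cos(20) ≈ 10.461
dist = sqrt(333.96^2 + 10.461^2) ≈ 334.1 km

334.1 km


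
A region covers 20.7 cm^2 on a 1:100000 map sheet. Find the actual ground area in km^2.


ground_area = 20.7 * (100000/100)^2 = 20700000.0 m^2 = 20.7 km^2

20.7 km^2


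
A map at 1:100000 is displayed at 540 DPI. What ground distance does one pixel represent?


pixel_cm = 2.54 / 540 ≈ 0.004704 cm
ground = pixel_cm * 100000 / 100 = 2.54 * 100000 / (540 * 100) = 254000 / 54000 ≈ 4.7 m

4.7 m


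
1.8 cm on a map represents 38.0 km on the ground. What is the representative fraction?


ground = 38.0 km = 3800000 cm; RF denominator = ground / map = 3800000 / 1.8 ≈ 2111111; RF = 1:2111111

1:2111111


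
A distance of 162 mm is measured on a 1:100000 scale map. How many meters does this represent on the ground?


ground = 162 mm * 100000 / 1000 = 16200.0 m

16200.0 m


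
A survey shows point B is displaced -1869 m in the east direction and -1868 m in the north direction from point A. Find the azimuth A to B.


az = atan2(-1869, -1868) = -135.0 deg
adjusted to 0-360: 225.0 degrees

225.0 degrees


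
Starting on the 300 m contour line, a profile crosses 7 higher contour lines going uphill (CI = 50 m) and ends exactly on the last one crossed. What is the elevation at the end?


elevation = 300 + 7 * 50 = 650 m

650 m


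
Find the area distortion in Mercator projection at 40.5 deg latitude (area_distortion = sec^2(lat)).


area_distortion = 1/cos^2(40.5) = 1.729

1.729


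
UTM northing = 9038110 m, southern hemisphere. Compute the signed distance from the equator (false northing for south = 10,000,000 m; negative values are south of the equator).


For southern: actual = 9038110 - 10000000 = -961890 m

-961890 m


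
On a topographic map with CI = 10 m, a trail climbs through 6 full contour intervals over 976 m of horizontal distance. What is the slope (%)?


elevation change = 6 * 10 = 60 m
slope = 60 / 976 * 100 = 6.1%

6.1%


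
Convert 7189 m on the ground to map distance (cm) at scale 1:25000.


map_cm = 7189 * 100 / 25000 = 28.756 cm ≈ 28.76 cm

28.76 cm


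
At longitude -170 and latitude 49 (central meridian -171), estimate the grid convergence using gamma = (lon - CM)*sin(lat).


gamma = (-170 - -171) * sin(49) = 1 * 0.75471 = 0.755 degrees

0.755 degrees


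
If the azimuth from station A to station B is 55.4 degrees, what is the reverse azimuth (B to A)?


back azimuth = (55.4 + 180) mod 360 = 235.4 degrees

235.4 degrees


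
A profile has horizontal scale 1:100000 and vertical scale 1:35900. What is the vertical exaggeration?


VE = horizontal_scale / vertical_scale = 100000 / 35900 ≈ 2.8

2.8x


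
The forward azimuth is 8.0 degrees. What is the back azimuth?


back azimuth = (8.0 + 180) mod 360 = 188.0 degrees

188.0 degrees


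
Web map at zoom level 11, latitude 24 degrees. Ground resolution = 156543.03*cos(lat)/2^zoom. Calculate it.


res = 156543.03 * cos(24) / 2^11 = 156543.03 * 0.91354546 / 2048 = 69.83 m/pixel

69.83 m/pixel


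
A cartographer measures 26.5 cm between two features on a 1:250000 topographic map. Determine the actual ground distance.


ground = 26.5 cm * 250000 / 100 = 66250.0 m = 66.25 km

66.25 km


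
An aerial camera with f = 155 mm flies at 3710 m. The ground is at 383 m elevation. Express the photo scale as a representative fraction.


scale = f / (H - h) = 155 mm / 3327 m = 155 / 3327000 = 1:21465

1:21465


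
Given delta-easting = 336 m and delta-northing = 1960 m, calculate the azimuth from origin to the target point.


az = atan2(336, 1960) = 9.7 deg
adjusted to 0-360: 9.7 degrees

9.7 degrees


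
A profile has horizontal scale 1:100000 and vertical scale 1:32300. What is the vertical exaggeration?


VE = horizontal_scale / vertical_scale = 100000 / 32300 ≈ 3.1

3.1x


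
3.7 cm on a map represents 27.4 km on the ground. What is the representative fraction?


ground = 27.4 km = 2740000 cm; RF denominator = ground / map = 2740000 / 3.7 ≈ 740541; RF = 1:740541

1:740541


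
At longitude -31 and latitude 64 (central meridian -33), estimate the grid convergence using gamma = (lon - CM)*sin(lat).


gamma = (-31 - -33) * sin(64) = 2 * 0.898794 = 1.798 degrees

1.798 degrees


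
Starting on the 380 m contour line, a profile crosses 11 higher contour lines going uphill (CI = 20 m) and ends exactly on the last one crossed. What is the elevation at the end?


elevation = 380 + 11 * 20 = 600 m

600 m


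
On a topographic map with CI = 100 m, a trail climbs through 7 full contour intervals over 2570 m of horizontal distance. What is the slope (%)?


elevation change = 7 * 100 = 700 m
slope = 700 / 2570 * 100 = 27.2%

27.2%


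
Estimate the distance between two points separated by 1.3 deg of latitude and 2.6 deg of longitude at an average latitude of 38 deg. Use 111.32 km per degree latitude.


dlat_km = 1.3 * 111.32 = 144.716
dlon_km = 2.6 * 111.32 * cos(38) ≈ 228.076
dist = sqrt(144.716^2 + 228.076^2) ≈ 270.1 km

270.1 km


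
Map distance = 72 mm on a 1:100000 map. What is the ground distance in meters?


ground = 72 mm * 100000 / 1000 = 7200.0 m

7200.0 m


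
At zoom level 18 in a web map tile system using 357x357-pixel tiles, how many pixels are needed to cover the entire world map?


tiles per axis = 2^18 = 262144
total tiles = 262144^2 = 68719476736
pixels per axis = 262144 * 357 = 93585408
total pixels = 93585408^2 = 8758228590526464

8758228590526464 pixels


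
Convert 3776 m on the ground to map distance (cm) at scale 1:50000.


map_cm = 3776 * 100 / 50000 = 7.552 cm ≈ 7.55 cm

7.55 cm


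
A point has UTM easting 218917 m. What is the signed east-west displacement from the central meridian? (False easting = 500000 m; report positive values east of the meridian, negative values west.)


displacement = 218917 - 500000 = -281083 m

-281083 m


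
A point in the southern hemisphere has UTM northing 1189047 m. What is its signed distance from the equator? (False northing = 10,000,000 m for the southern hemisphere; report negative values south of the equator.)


For southern: actual = 1189047 - 10000000 = -8810953 m

-8810953 m


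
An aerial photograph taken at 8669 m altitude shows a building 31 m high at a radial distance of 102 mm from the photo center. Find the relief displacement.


d = h * r / H = 31 * 102 / 8669 = 0.36 mm

0.36 mm


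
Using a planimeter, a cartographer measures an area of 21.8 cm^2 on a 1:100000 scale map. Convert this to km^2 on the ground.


ground_area = 21.8 * (100000/100)^2 = 21800000.0 m^2 = 21.8 km^2

21.8 km^2


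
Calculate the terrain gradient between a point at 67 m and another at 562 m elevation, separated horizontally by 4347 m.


gradient = (562 - 67) / 4347 = 495 / 4347 = 0.1139

0.1139


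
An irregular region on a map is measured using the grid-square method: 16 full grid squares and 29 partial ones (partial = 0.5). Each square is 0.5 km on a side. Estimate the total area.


effective squares = 16 + 29 * 0.5 = 30.5
area = 30.5 * 0.25 = 7.625 km^2

7.625 km^2


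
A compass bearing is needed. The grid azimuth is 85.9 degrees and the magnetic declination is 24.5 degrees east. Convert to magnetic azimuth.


magnetic azimuth = grid azimuth - declination (east +ve)
mag_az = 85.9 - 24.5 = 61.4 degrees

61.4 degrees
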